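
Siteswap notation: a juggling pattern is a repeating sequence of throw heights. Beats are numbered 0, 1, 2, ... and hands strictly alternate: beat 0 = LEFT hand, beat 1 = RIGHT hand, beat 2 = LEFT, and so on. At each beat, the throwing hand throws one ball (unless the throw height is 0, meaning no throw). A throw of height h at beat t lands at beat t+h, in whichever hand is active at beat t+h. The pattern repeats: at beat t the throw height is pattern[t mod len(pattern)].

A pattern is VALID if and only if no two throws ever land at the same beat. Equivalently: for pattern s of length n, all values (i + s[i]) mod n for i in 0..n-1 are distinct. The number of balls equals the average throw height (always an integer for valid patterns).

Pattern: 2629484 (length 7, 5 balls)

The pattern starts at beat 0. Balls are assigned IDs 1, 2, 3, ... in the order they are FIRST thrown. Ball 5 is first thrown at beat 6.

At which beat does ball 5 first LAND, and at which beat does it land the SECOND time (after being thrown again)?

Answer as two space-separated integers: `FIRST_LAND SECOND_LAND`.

Beat 0 (L): throw ball1 h=2 -> lands@2:L; in-air after throw: [b1@2:L]
Beat 1 (R): throw ball2 h=6 -> lands@7:R; in-air after throw: [b1@2:L b2@7:R]
Beat 2 (L): throw ball1 h=2 -> lands@4:L; in-air after throw: [b1@4:L b2@7:R]
Beat 3 (R): throw ball3 h=9 -> lands@12:L; in-air after throw: [b1@4:L b2@7:R b3@12:L]
Beat 4 (L): throw ball1 h=4 -> lands@8:L; in-air after throw: [b2@7:R b1@8:L b3@12:L]
Beat 5 (R): throw ball4 h=8 -> lands@13:R; in-air after throw: [b2@7:R b1@8:L b3@12:L b4@13:R]
Beat 6 (L): throw ball5 h=4 -> lands@10:L; in-air after throw: [b2@7:R b1@8:L b5@10:L b3@12:L b4@13:R]
Beat 7 (R): throw ball2 h=2 -> lands@9:R; in-air after throw: [b1@8:L b2@9:R b5@10:L b3@12:L b4@13:R]
Beat 8 (L): throw ball1 h=6 -> lands@14:L; in-air after throw: [b2@9:R b5@10:L b3@12:L b4@13:R b1@14:L]
Beat 9 (R): throw ball2 h=2 -> lands@11:R; in-air after throw: [b5@10:L b2@11:R b3@12:L b4@13:R b1@14:L]
Beat 10 (L): throw ball5 h=9 -> lands@19:R; in-air after throw: [b2@11:R b3@12:L b4@13:R b1@14:L b5@19:R]
Beat 11 (R): throw ball2 h=4 -> lands@15:R; in-air after throw: [b3@12:L b4@13:R b1@14:L b2@15:R b5@19:R]
Beat 12 (L): throw ball3 h=8 -> lands@20:L; in-air after throw: [b4@13:R b1@14:L b2@15:R b5@19:R b3@20:L]
Beat 13 (R): throw ball4 h=4 -> lands@17:R; in-air after throw: [b1@14:L b2@15:R b4@17:R b5@19:R b3@20:L]
Beat 14 (L): throw ball1 h=2 -> lands@16:L; in-air after throw: [b2@15:R b1@16:L b4@17:R b5@19:R b3@20:L]
Beat 15 (R): throw ball2 h=6 -> lands@21:R; in-air after throw: [b1@16:L b4@17:R b5@19:R b3@20:L b2@21:R]
Beat 16 (L): throw ball1 h=2 -> lands@18:L; in-air after throw: [b4@17:R b1@18:L b5@19:R b3@20:L b2@21:R]
Beat 17 (R): throw ball4 h=9 -> lands@26:L; in-air after throw: [b1@18:L b5@19:R b3@20:L b2@21:R b4@26:L]
Beat 18 (L): throw ball1 h=4 -> lands@22:L; in-air after throw: [b5@19:R b3@20:L b2@21:R b1@22:L b4@26:L]
Beat 19 (R): throw ball5 h=8 -> lands@27:R; in-air after throw: [b3@20:L b2@21:R b1@22:L b4@26:L b5@27:R]
Ball 5: thrown@6 h=4 -> first land @10; rethrown@10 h=9 -> second land @19

Answer: 10 19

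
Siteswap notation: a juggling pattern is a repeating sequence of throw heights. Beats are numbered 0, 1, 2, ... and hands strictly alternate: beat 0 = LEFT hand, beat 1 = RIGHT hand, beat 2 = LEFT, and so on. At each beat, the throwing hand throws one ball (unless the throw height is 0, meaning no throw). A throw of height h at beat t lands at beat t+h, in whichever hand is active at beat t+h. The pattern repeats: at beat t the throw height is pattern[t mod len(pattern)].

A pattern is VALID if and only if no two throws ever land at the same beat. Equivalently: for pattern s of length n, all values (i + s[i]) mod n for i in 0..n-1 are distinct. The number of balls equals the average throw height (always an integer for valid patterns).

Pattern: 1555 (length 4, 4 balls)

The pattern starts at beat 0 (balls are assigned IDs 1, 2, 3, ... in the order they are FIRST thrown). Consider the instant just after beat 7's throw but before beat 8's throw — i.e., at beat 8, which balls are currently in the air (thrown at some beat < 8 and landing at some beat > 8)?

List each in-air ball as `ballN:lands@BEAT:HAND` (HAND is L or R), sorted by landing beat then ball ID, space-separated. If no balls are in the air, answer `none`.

Beat 0 (L): throw ball1 h=1 -> lands@1:R; in-air after throw: [b1@1:R]
Beat 1 (R): throw ball1 h=5 -> lands@6:L; in-air after throw: [b1@6:L]
Beat 2 (L): throw ball2 h=5 -> lands@7:R; in-air after throw: [b1@6:L b2@7:R]
Beat 3 (R): throw ball3 h=5 -> lands@8:L; in-air after throw: [b1@6:L b2@7:R b3@8:L]
Beat 4 (L): throw ball4 h=1 -> lands@5:R; in-air after throw: [b4@5:R b1@6:L b2@7:R b3@8:L]
Beat 5 (R): throw ball4 h=5 -> lands@10:L; in-air after throw: [b1@6:L b2@7:R b3@8:L b4@10:L]
Beat 6 (L): throw ball1 h=5 -> lands@11:R; in-air after throw: [b2@7:R b3@8:L b4@10:L b1@11:R]
Beat 7 (R): throw ball2 h=5 -> lands@12:L; in-air after throw: [b3@8:L b4@10:L b1@11:R b2@12:L]
Beat 8 (L): throw ball3 h=1 -> lands@9:R; in-air after throw: [b3@9:R b4@10:L b1@11:R b2@12:L]

Answer: ball4:lands@10:L ball1:lands@11:R ball2:lands@12:L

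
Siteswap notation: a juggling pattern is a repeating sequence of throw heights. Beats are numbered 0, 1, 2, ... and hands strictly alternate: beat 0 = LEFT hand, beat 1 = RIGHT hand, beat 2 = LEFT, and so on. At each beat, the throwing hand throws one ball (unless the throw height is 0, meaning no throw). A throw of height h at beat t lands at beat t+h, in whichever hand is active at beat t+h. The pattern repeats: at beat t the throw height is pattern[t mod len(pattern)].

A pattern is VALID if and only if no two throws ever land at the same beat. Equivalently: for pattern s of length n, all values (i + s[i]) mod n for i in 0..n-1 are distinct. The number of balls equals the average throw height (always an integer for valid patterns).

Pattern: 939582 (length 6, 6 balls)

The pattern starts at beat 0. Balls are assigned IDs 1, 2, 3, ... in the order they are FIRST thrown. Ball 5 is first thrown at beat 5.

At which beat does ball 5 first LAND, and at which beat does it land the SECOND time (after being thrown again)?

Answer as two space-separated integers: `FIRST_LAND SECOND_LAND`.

Answer: 7 10

Derivation:
Beat 0 (L): throw ball1 h=9 -> lands@9:R; in-air after throw: [b1@9:R]
Beat 1 (R): throw ball2 h=3 -> lands@4:L; in-air after throw: [b2@4:L b1@9:R]
Beat 2 (L): throw ball3 h=9 -> lands@11:R; in-air after throw: [b2@4:L b1@9:R b3@11:R]
Beat 3 (R): throw ball4 h=5 -> lands@8:L; in-air after throw: [b2@4:L b4@8:L b1@9:R b3@11:R]
Beat 4 (L): throw ball2 h=8 -> lands@12:L; in-air after throw: [b4@8:L b1@9:R b3@11:R b2@12:L]
Beat 5 (R): throw ball5 h=2 -> lands@7:R; in-air after throw: [b5@7:R b4@8:L b1@9:R b3@11:R b2@12:L]
Beat 6 (L): throw ball6 h=9 -> lands@15:R; in-air after throw: [b5@7:R b4@8:L b1@9:R b3@11:R b2@12:L b6@15:R]
Beat 7 (R): throw ball5 h=3 -> lands@10:L; in-air after throw: [b4@8:L b1@9:R b5@10:L b3@11:R b2@12:L b6@15:R]
Beat 8 (L): throw ball4 h=9 -> lands@17:R; in-air after throw: [b1@9:R b5@10:L b3@11:R b2@12:L b6@15:R b4@17:R]
Beat 9 (R): throw ball1 h=5 -> lands@14:L; in-air after throw: [b5@10:L b3@11:R b2@12:L b1@14:L b6@15:R b4@17:R]
Beat 10 (L): throw ball5 h=8 -> lands@18:L; in-air after throw: [b3@11:R b2@12:L b1@14:L b6@15:R b4@17:R b5@18:L]
Ball 5: thrown@5 h=2 -> first land @7; rethrown@7 h=3 -> second land @10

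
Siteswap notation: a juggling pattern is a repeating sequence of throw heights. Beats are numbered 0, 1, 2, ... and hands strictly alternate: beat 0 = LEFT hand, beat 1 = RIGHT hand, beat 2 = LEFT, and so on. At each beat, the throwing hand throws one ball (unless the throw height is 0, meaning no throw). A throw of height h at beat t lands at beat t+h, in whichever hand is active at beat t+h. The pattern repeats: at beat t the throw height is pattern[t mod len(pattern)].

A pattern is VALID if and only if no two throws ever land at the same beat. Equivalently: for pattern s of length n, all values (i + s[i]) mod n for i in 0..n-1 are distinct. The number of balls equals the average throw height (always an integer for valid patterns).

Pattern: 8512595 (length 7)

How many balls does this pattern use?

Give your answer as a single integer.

Answer: 5

Derivation:
Pattern = [8, 5, 1, 2, 5, 9, 5], length n = 7
  position 0: throw height = 8, running sum = 8
  position 1: throw height = 5, running sum = 13
  position 2: throw height = 1, running sum = 14
  position 3: throw height = 2, running sum = 16
  position 4: throw height = 5, running sum = 21
  position 5: throw height = 9, running sum = 30
  position 6: throw height = 5, running sum = 35
Total sum = 35; balls = sum / n = 35 / 7 = 5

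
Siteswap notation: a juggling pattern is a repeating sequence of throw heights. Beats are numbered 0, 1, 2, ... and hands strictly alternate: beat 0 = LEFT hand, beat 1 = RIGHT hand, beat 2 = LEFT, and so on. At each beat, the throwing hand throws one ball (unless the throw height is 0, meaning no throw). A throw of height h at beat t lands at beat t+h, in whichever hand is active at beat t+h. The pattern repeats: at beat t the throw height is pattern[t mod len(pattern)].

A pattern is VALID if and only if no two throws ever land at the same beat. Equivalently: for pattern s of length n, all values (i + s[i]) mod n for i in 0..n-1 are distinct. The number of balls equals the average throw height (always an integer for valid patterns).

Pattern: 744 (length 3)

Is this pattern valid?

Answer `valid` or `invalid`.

Answer: valid

Derivation:
i=0: (i + s[i]) mod n = (0 + 7) mod 3 = 1
i=1: (i + s[i]) mod n = (1 + 4) mod 3 = 2
i=2: (i + s[i]) mod n = (2 + 4) mod 3 = 0
Residues: [1, 2, 0], distinct: True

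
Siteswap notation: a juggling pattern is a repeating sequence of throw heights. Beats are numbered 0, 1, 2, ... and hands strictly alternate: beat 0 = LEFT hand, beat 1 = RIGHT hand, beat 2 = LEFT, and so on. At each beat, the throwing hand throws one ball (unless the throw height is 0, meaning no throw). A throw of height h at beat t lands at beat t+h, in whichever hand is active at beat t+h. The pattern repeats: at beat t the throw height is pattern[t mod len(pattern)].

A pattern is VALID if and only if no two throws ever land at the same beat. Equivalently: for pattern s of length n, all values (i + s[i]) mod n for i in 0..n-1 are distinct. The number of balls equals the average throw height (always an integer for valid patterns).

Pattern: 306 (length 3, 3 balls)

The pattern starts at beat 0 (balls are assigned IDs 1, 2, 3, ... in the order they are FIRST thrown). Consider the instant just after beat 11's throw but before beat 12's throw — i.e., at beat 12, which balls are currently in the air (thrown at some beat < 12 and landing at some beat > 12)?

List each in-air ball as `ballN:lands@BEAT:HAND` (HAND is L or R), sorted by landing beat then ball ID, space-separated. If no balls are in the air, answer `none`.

Beat 0 (L): throw ball1 h=3 -> lands@3:R; in-air after throw: [b1@3:R]
Beat 2 (L): throw ball2 h=6 -> lands@8:L; in-air after throw: [b1@3:R b2@8:L]
Beat 3 (R): throw ball1 h=3 -> lands@6:L; in-air after throw: [b1@6:L b2@8:L]
Beat 5 (R): throw ball3 h=6 -> lands@11:R; in-air after throw: [b1@6:L b2@8:L b3@11:R]
Beat 6 (L): throw ball1 h=3 -> lands@9:R; in-air after throw: [b2@8:L b1@9:R b3@11:R]
Beat 8 (L): throw ball2 h=6 -> lands@14:L; in-air after throw: [b1@9:R b3@11:R b2@14:L]
Beat 9 (R): throw ball1 h=3 -> lands@12:L; in-air after throw: [b3@11:R b1@12:L b2@14:L]
Beat 11 (R): throw ball3 h=6 -> lands@17:R; in-air after throw: [b1@12:L b2@14:L b3@17:R]
Beat 12 (L): throw ball1 h=3 -> lands@15:R; in-air after throw: [b2@14:L b1@15:R b3@17:R]

Answer: ball2:lands@14:L ball3:lands@17:R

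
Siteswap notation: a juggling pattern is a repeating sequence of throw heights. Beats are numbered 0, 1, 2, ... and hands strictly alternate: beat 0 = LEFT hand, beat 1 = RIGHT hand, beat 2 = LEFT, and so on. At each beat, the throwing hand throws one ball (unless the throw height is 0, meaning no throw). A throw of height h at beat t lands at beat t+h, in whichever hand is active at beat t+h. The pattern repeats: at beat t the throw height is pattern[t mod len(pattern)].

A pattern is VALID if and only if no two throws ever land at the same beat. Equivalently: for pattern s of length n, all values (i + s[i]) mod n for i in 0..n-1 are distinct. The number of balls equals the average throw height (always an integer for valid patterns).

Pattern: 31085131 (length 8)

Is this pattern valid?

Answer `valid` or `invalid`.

i=0: (i + s[i]) mod n = (0 + 3) mod 8 = 3
i=1: (i + s[i]) mod n = (1 + 1) mod 8 = 2
i=2: (i + s[i]) mod n = (2 + 0) mod 8 = 2
i=3: (i + s[i]) mod n = (3 + 8) mod 8 = 3
i=4: (i + s[i]) mod n = (4 + 5) mod 8 = 1
i=5: (i + s[i]) mod n = (5 + 1) mod 8 = 6
i=6: (i + s[i]) mod n = (6 + 3) mod 8 = 1
i=7: (i + s[i]) mod n = (7 + 1) mod 8 = 0
Residues: [3, 2, 2, 3, 1, 6, 1, 0], distinct: False

Answer: invalid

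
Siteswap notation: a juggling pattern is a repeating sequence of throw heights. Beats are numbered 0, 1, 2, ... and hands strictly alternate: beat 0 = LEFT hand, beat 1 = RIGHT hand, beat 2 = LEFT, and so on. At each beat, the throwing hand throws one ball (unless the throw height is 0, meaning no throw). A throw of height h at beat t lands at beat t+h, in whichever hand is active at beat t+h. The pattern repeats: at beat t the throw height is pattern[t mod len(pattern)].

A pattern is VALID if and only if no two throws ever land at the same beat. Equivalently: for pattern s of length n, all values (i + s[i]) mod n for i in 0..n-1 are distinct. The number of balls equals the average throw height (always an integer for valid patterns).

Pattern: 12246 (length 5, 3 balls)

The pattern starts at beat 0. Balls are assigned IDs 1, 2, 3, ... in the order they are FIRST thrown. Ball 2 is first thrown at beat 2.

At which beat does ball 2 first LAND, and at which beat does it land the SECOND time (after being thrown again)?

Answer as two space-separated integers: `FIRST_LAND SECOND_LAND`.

Beat 0 (L): throw ball1 h=1 -> lands@1:R; in-air after throw: [b1@1:R]
Beat 1 (R): throw ball1 h=2 -> lands@3:R; in-air after throw: [b1@3:R]
Beat 2 (L): throw ball2 h=2 -> lands@4:L; in-air after throw: [b1@3:R b2@4:L]
Beat 3 (R): throw ball1 h=4 -> lands@7:R; in-air after throw: [b2@4:L b1@7:R]
Beat 4 (L): throw ball2 h=6 -> lands@10:L; in-air after throw: [b1@7:R b2@10:L]
Beat 5 (R): throw ball3 h=1 -> lands@6:L; in-air after throw: [b3@6:L b1@7:R b2@10:L]
Beat 6 (L): throw ball3 h=2 -> lands@8:L; in-air after throw: [b1@7:R b3@8:L b2@10:L]
Beat 7 (R): throw ball1 h=2 -> lands@9:R; in-air after throw: [b3@8:L b1@9:R b2@10:L]
Beat 8 (L): throw ball3 h=4 -> lands@12:L; in-air after throw: [b1@9:R b2@10:L b3@12:L]
Beat 9 (R): throw ball1 h=6 -> lands@15:R; in-air after throw: [b2@10:L b3@12:L b1@15:R]
Beat 10 (L): throw ball2 h=1 -> lands@11:R; in-air after throw: [b2@11:R b3@12:L b1@15:R]
Ball 2: thrown@2 h=2 -> first land @4; rethrown@4 h=6 -> second land @10

Answer: 4 10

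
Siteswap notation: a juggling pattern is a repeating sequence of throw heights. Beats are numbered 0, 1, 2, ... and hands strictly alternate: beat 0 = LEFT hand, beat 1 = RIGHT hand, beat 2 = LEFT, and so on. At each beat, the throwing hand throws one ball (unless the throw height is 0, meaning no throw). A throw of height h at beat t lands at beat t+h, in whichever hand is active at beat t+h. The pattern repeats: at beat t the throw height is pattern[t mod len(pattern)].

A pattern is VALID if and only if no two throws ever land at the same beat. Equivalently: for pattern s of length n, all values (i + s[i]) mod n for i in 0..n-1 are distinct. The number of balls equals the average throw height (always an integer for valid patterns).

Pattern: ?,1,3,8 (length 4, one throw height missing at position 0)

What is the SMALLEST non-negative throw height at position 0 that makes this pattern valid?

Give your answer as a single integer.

Answer: 0

Derivation:
i=0: s[i]=? (unknown)
i=1: (1 + 1) mod 4 = 2
i=2: (2 + 3) mod 4 = 1
i=3: (3 + 8) mod 4 = 3
Known residues: [1, 2, 3]; need a permutation of 0..3, so missing residue r = 0
Need (0 + s) mod 4 = 0; smallest s = (0 - 0) mod 4 = 0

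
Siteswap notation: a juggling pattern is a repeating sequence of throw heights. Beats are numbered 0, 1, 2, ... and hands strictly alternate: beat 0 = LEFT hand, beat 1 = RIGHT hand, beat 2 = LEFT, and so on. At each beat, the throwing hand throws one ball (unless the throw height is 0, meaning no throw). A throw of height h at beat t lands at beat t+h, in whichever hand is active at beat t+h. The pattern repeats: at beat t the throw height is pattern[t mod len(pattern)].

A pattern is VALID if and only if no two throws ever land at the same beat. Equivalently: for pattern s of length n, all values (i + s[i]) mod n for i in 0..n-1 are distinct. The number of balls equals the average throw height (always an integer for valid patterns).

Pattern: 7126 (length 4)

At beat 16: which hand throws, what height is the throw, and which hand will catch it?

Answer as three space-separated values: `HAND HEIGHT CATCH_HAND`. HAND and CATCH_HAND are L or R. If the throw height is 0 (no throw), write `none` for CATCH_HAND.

Answer: L 7 R

Derivation:
Beat 16: 16 mod 2 = 0, so hand = L
Throw height = pattern[16 mod 4] = pattern[0] = 7
Lands at beat 16+7=23, 23 mod 2 = 1, so catch hand = R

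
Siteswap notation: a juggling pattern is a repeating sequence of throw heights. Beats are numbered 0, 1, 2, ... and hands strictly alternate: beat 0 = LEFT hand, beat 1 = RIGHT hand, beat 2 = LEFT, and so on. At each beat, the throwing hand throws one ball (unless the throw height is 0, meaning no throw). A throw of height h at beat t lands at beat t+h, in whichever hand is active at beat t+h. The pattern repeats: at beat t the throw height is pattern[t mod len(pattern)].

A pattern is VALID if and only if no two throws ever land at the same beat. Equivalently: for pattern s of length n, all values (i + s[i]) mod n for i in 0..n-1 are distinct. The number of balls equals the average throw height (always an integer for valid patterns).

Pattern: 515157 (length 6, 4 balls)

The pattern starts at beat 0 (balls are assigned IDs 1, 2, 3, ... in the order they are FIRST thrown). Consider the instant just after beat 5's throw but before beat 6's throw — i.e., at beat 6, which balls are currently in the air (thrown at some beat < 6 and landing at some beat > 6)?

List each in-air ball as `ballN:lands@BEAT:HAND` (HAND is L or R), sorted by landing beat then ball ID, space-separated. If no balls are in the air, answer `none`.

Beat 0 (L): throw ball1 h=5 -> lands@5:R; in-air after throw: [b1@5:R]
Beat 1 (R): throw ball2 h=1 -> lands@2:L; in-air after throw: [b2@2:L b1@5:R]
Beat 2 (L): throw ball2 h=5 -> lands@7:R; in-air after throw: [b1@5:R b2@7:R]
Beat 3 (R): throw ball3 h=1 -> lands@4:L; in-air after throw: [b3@4:L b1@5:R b2@7:R]
Beat 4 (L): throw ball3 h=5 -> lands@9:R; in-air after throw: [b1@5:R b2@7:R b3@9:R]
Beat 5 (R): throw ball1 h=7 -> lands@12:L; in-air after throw: [b2@7:R b3@9:R b1@12:L]
Beat 6 (L): throw ball4 h=5 -> lands@11:R; in-air after throw: [b2@7:R b3@9:R b4@11:R b1@12:L]

Answer: ball2:lands@7:R ball3:lands@9:R ball1:lands@12:L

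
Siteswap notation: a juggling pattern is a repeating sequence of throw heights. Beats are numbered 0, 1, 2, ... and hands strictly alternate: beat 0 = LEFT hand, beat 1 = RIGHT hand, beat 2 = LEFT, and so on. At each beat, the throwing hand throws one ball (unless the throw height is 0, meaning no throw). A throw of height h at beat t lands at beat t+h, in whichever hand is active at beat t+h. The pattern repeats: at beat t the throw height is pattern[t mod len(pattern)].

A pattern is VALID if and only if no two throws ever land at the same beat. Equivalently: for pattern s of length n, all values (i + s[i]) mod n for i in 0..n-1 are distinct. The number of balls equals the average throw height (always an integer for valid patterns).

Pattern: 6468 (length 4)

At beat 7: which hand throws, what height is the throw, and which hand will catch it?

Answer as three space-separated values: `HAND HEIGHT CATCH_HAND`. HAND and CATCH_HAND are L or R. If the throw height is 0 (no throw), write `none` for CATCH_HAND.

Answer: R 8 R

Derivation:
Beat 7: 7 mod 2 = 1, so hand = R
Throw height = pattern[7 mod 4] = pattern[3] = 8
Lands at beat 7+8=15, 15 mod 2 = 1, so catch hand = R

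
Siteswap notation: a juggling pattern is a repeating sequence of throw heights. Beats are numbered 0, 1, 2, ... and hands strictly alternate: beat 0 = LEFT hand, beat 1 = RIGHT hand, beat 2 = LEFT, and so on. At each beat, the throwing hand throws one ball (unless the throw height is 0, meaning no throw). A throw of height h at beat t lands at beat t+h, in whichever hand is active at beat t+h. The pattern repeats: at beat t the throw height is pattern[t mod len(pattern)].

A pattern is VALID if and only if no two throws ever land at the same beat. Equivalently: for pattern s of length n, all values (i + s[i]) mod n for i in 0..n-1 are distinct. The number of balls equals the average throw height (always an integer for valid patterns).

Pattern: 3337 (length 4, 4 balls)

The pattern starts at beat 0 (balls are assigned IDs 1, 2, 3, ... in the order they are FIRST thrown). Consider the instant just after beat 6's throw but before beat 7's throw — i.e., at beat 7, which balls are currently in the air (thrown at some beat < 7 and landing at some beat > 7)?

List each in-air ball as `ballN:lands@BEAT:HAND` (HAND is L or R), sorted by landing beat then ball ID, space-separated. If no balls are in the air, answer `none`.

Beat 0 (L): throw ball1 h=3 -> lands@3:R; in-air after throw: [b1@3:R]
Beat 1 (R): throw ball2 h=3 -> lands@4:L; in-air after throw: [b1@3:R b2@4:L]
Beat 2 (L): throw ball3 h=3 -> lands@5:R; in-air after throw: [b1@3:R b2@4:L b3@5:R]
Beat 3 (R): throw ball1 h=7 -> lands@10:L; in-air after throw: [b2@4:L b3@5:R b1@10:L]
Beat 4 (L): throw ball2 h=3 -> lands@7:R; in-air after throw: [b3@5:R b2@7:R b1@10:L]
Beat 5 (R): throw ball3 h=3 -> lands@8:L; in-air after throw: [b2@7:R b3@8:L b1@10:L]
Beat 6 (L): throw ball4 h=3 -> lands@9:R; in-air after throw: [b2@7:R b3@8:L b4@9:R b1@10:L]
Beat 7 (R): throw ball2 h=7 -> lands@14:L; in-air after throw: [b3@8:L b4@9:R b1@10:L b2@14:L]

Answer: ball3:lands@8:L ball4:lands@9:R ball1:lands@10:L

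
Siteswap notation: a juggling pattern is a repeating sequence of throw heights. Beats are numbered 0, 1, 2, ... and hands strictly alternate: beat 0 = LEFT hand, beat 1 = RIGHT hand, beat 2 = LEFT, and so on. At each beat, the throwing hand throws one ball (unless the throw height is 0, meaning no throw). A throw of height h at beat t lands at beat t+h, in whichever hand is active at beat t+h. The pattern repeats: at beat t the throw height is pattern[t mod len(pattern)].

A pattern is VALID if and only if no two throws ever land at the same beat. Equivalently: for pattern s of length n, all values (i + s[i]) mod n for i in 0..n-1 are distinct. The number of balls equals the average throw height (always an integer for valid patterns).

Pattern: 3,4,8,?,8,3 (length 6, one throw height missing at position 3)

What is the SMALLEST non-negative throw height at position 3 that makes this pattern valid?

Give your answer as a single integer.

Answer: 4

Derivation:
i=0: (0 + 3) mod 6 = 3
i=1: (1 + 4) mod 6 = 5
i=2: (2 + 8) mod 6 = 4
i=3: s[i]=? (unknown)
i=4: (4 + 8) mod 6 = 0
i=5: (5 + 3) mod 6 = 2
Known residues: [0, 2, 3, 4, 5]; need a permutation of 0..5, so missing residue r = 1
Need (3 + s) mod 6 = 1; smallest s = (1 - 3) mod 6 = 4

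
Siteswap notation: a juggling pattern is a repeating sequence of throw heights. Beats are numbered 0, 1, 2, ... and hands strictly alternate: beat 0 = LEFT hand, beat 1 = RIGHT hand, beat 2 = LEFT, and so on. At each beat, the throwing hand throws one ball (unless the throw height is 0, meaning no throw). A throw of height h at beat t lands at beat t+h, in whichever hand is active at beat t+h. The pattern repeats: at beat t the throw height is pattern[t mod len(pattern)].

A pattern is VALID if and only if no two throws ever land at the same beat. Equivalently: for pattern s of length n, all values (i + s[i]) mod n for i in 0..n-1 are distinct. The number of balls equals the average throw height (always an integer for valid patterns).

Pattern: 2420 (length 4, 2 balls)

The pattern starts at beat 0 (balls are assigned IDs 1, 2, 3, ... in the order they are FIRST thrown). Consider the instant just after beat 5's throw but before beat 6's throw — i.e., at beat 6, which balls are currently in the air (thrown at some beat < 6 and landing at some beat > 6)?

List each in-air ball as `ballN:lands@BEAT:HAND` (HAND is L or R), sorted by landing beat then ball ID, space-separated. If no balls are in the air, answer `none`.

Beat 0 (L): throw ball1 h=2 -> lands@2:L; in-air after throw: [b1@2:L]
Beat 1 (R): throw ball2 h=4 -> lands@5:R; in-air after throw: [b1@2:L b2@5:R]
Beat 2 (L): throw ball1 h=2 -> lands@4:L; in-air after throw: [b1@4:L b2@5:R]
Beat 4 (L): throw ball1 h=2 -> lands@6:L; in-air after throw: [b2@5:R b1@6:L]
Beat 5 (R): throw ball2 h=4 -> lands@9:R; in-air after throw: [b1@6:L b2@9:R]
Beat 6 (L): throw ball1 h=2 -> lands@8:L; in-air after throw: [b1@8:L b2@9:R]

Answer: ball2:lands@9:R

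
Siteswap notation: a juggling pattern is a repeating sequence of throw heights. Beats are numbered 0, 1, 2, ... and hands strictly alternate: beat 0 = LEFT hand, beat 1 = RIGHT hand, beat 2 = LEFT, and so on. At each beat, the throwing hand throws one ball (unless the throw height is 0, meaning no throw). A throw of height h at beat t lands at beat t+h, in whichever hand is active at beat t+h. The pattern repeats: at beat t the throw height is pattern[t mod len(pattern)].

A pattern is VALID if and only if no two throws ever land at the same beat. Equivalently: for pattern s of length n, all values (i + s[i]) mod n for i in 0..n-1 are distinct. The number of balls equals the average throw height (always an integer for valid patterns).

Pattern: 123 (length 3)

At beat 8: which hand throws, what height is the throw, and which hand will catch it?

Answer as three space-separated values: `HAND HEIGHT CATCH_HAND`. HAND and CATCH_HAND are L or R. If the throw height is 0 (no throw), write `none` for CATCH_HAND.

Beat 8: 8 mod 2 = 0, so hand = L
Throw height = pattern[8 mod 3] = pattern[2] = 3
Lands at beat 8+3=11, 11 mod 2 = 1, so catch hand = R

Answer: L 3 R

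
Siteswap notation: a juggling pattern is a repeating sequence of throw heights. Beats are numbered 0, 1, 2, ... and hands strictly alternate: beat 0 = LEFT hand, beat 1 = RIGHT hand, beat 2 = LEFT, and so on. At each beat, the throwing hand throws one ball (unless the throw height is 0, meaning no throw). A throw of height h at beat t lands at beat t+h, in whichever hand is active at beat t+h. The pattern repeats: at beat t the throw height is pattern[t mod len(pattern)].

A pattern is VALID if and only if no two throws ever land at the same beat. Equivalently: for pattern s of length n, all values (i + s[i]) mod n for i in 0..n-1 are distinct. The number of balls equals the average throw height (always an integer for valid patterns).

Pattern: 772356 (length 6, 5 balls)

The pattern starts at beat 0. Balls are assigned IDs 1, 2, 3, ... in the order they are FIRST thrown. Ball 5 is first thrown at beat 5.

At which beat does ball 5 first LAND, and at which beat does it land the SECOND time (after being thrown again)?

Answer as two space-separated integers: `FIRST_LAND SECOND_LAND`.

Answer: 11 17

Derivation:
Beat 0 (L): throw ball1 h=7 -> lands@7:R; in-air after throw: [b1@7:R]
Beat 1 (R): throw ball2 h=7 -> lands@8:L; in-air after throw: [b1@7:R b2@8:L]
Beat 2 (L): throw ball3 h=2 -> lands@4:L; in-air after throw: [b3@4:L b1@7:R b2@8:L]
Beat 3 (R): throw ball4 h=3 -> lands@6:L; in-air after throw: [b3@4:L b4@6:L b1@7:R b2@8:L]
Beat 4 (L): throw ball3 h=5 -> lands@9:R; in-air after throw: [b4@6:L b1@7:R b2@8:L b3@9:R]
Beat 5 (R): throw ball5 h=6 -> lands@11:R; in-air after throw: [b4@6:L b1@7:R b2@8:L b3@9:R b5@11:R]
Beat 6 (L): throw ball4 h=7 -> lands@13:R; in-air after throw: [b1@7:R b2@8:L b3@9:R b5@11:R b4@13:R]
Beat 7 (R): throw ball1 h=7 -> lands@14:L; in-air after throw: [b2@8:L b3@9:R b5@11:R b4@13:R b1@14:L]
Beat 8 (L): throw ball2 h=2 -> lands@10:L; in-air after throw: [b3@9:R b2@10:L b5@11:R b4@13:R b1@14:L]
Beat 9 (R): throw ball3 h=3 -> lands@12:L; in-air after throw: [b2@10:L b5@11:R b3@12:L b4@13:R b1@14:L]
Beat 10 (L): throw ball2 h=5 -> lands@15:R; in-air after throw: [b5@11:R b3@12:L b4@13:R b1@14:L b2@15:R]
Beat 11 (R): throw ball5 h=6 -> lands@17:R; in-air after throw: [b3@12:L b4@13:R b1@14:L b2@15:R b5@17:R]
Beat 12 (L): throw ball3 h=7 -> lands@19:R; in-air after throw: [b4@13:R b1@14:L b2@15:R b5@17:R b3@19:R]
Beat 13 (R): throw ball4 h=7 -> lands@20:L; in-air after throw: [b1@14:L b2@15:R b5@17:R b3@19:R b4@20:L]
Beat 14 (L): throw ball1 h=2 -> lands@16:L; in-air after throw: [b2@15:R b1@16:L b5@17:R b3@19:R b4@20:L]
Beat 15 (R): throw ball2 h=3 -> lands@18:L; in-air after throw: [b1@16:L b5@17:R b2@18:L b3@19:R b4@20:L]
Beat 16 (L): throw ball1 h=5 -> lands@21:R; in-air after throw: [b5@17:R b2@18:L b3@19:R b4@20:L b1@21:R]
Beat 17 (R): throw ball5 h=6 -> lands@23:R; in-air after throw: [b2@18:L b3@19:R b4@20:L b1@21:R b5@23:R]
Ball 5: thrown@5 h=6 -> first land @11; rethrown@11 h=6 -> second land @17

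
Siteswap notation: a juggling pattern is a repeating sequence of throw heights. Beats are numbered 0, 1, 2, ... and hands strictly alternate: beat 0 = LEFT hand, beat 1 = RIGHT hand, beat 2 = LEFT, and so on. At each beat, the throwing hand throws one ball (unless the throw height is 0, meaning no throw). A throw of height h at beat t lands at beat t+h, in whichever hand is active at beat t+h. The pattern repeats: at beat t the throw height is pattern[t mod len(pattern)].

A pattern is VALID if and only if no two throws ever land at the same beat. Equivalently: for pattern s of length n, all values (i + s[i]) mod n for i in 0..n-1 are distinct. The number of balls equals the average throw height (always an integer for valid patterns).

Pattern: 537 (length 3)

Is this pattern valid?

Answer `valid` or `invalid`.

i=0: (i + s[i]) mod n = (0 + 5) mod 3 = 2
i=1: (i + s[i]) mod n = (1 + 3) mod 3 = 1
i=2: (i + s[i]) mod n = (2 + 7) mod 3 = 0
Residues: [2, 1, 0], distinct: True

Answer: valid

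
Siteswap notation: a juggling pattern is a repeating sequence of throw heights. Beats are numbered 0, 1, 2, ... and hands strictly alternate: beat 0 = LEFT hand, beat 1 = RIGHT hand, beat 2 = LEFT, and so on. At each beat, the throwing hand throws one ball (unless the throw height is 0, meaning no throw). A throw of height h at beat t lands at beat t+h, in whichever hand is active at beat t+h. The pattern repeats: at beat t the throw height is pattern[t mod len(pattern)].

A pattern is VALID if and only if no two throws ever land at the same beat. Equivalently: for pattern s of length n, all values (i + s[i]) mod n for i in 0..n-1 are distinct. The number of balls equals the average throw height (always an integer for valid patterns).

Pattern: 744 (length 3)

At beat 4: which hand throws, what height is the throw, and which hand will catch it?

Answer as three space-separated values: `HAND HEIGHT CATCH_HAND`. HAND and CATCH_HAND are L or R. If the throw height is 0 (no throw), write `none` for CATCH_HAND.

Beat 4: 4 mod 2 = 0, so hand = L
Throw height = pattern[4 mod 3] = pattern[1] = 4
Lands at beat 4+4=8, 8 mod 2 = 0, so catch hand = L

Answer: L 4 L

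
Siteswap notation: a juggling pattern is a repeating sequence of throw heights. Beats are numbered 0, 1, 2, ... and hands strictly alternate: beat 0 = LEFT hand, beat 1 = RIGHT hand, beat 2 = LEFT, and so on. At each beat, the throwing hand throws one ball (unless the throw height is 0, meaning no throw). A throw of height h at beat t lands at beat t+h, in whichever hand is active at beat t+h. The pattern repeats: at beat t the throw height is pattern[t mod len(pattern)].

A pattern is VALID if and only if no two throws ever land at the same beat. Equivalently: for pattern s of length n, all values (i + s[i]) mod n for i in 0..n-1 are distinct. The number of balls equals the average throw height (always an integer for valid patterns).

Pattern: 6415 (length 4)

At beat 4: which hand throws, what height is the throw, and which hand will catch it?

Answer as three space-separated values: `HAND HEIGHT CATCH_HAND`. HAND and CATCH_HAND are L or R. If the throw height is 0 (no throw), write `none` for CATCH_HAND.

Beat 4: 4 mod 2 = 0, so hand = L
Throw height = pattern[4 mod 4] = pattern[0] = 6
Lands at beat 4+6=10, 10 mod 2 = 0, so catch hand = L

Answer: L 6 L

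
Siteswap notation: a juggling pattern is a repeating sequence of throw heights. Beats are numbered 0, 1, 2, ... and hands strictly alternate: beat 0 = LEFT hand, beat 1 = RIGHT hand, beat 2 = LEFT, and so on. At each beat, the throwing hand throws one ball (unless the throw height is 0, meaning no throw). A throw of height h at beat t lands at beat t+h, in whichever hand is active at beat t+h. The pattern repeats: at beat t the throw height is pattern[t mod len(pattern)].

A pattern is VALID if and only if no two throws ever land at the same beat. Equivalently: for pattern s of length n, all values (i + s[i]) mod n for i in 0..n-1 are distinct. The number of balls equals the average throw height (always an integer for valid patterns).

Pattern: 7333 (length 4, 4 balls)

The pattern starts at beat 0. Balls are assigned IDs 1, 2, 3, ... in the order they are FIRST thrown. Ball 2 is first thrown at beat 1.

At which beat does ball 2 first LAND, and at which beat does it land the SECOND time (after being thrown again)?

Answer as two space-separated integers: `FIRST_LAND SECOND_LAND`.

Answer: 4 11

Derivation:
Beat 0 (L): throw ball1 h=7 -> lands@7:R; in-air after throw: [b1@7:R]
Beat 1 (R): throw ball2 h=3 -> lands@4:L; in-air after throw: [b2@4:L b1@7:R]
Beat 2 (L): throw ball3 h=3 -> lands@5:R; in-air after throw: [b2@4:L b3@5:R b1@7:R]
Beat 3 (R): throw ball4 h=3 -> lands@6:L; in-air after throw: [b2@4:L b3@5:R b4@6:L b1@7:R]
Beat 4 (L): throw ball2 h=7 -> lands@11:R; in-air after throw: [b3@5:R b4@6:L b1@7:R b2@11:R]
Beat 5 (R): throw ball3 h=3 -> lands@8:L; in-air after throw: [b4@6:L b1@7:R b3@8:L b2@11:R]
Beat 6 (L): throw ball4 h=3 -> lands@9:R; in-air after throw: [b1@7:R b3@8:L b4@9:R b2@11:R]
Beat 7 (R): throw ball1 h=3 -> lands@10:L; in-air after throw: [b3@8:L b4@9:R b1@10:L b2@11:R]
Beat 8 (L): throw ball3 h=7 -> lands@15:R; in-air after throw: [b4@9:R b1@10:L b2@11:R b3@15:R]
Beat 9 (R): throw ball4 h=3 -> lands@12:L; in-air after throw: [b1@10:L b2@11:R b4@12:L b3@15:R]
Beat 10 (L): throw ball1 h=3 -> lands@13:R; in-air after throw: [b2@11:R b4@12:L b1@13:R b3@15:R]
Beat 11 (R): throw ball2 h=3 -> lands@14:L; in-air after throw: [b4@12:L b1@13:R b2@14:L b3@15:R]
Ball 2: thrown@1 h=3 -> first land @4; rethrown@4 h=7 -> second land @11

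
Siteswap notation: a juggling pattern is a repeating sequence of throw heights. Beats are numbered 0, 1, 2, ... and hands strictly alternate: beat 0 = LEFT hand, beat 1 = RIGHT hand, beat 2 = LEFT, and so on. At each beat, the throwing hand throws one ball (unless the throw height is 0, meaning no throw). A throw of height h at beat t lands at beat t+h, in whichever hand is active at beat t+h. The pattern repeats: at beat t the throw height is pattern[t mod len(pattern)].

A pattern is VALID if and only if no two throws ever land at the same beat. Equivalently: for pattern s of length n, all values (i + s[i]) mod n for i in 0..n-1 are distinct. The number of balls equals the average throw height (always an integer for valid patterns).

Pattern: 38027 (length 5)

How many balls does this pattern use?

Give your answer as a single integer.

Pattern = [3, 8, 0, 2, 7], length n = 5
  position 0: throw height = 3, running sum = 3
  position 1: throw height = 8, running sum = 11
  position 2: throw height = 0, running sum = 11
  position 3: throw height = 2, running sum = 13
  position 4: throw height = 7, running sum = 20
Total sum = 20; balls = sum / n = 20 / 5 = 4

Answer: 4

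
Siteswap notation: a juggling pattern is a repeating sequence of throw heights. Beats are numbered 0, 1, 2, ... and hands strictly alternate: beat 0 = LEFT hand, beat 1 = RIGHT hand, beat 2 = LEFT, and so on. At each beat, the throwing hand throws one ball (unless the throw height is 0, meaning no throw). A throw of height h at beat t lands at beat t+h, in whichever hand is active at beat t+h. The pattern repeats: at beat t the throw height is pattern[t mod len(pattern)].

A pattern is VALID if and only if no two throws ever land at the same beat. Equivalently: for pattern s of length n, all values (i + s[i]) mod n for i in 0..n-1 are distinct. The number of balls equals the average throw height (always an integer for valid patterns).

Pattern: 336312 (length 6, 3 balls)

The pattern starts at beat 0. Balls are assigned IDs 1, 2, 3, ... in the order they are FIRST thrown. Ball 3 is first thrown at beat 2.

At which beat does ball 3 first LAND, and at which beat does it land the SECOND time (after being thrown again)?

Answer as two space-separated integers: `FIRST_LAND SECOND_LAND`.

Beat 0 (L): throw ball1 h=3 -> lands@3:R; in-air after throw: [b1@3:R]
Beat 1 (R): throw ball2 h=3 -> lands@4:L; in-air after throw: [b1@3:R b2@4:L]
Beat 2 (L): throw ball3 h=6 -> lands@8:L; in-air after throw: [b1@3:R b2@4:L b3@8:L]
Beat 3 (R): throw ball1 h=3 -> lands@6:L; in-air after throw: [b2@4:L b1@6:L b3@8:L]
Beat 4 (L): throw ball2 h=1 -> lands@5:R; in-air after throw: [b2@5:R b1@6:L b3@8:L]
Beat 5 (R): throw ball2 h=2 -> lands@7:R; in-air after throw: [b1@6:L b2@7:R b3@8:L]
Beat 6 (L): throw ball1 h=3 -> lands@9:R; in-air after throw: [b2@7:R b3@8:L b1@9:R]
Beat 7 (R): throw ball2 h=3 -> lands@10:L; in-air after throw: [b3@8:L b1@9:R b2@10:L]
Beat 8 (L): throw ball3 h=6 -> lands@14:L; in-air after throw: [b1@9:R b2@10:L b3@14:L]
Beat 9 (R): throw ball1 h=3 -> lands@12:L; in-air after throw: [b2@10:L b1@12:L b3@14:L]
Beat 10 (L): throw ball2 h=1 -> lands@11:R; in-air after throw: [b2@11:R b1@12:L b3@14:L]
Beat 11 (R): throw ball2 h=2 -> lands@13:R; in-air after throw: [b1@12:L b2@13:R b3@14:L]
Beat 12 (L): throw ball1 h=3 -> lands@15:R; in-air after throw: [b2@13:R b3@14:L b1@15:R]
Beat 13 (R): throw ball2 h=3 -> lands@16:L; in-air after throw: [b3@14:L b1@15:R b2@16:L]
Beat 14 (L): throw ball3 h=6 -> lands@20:L; in-air after throw: [b1@15:R b2@16:L b3@20:L]
Ball 3: thrown@2 h=6 -> first land @8; rethrown@8 h=6 -> second land @14

Answer: 8 14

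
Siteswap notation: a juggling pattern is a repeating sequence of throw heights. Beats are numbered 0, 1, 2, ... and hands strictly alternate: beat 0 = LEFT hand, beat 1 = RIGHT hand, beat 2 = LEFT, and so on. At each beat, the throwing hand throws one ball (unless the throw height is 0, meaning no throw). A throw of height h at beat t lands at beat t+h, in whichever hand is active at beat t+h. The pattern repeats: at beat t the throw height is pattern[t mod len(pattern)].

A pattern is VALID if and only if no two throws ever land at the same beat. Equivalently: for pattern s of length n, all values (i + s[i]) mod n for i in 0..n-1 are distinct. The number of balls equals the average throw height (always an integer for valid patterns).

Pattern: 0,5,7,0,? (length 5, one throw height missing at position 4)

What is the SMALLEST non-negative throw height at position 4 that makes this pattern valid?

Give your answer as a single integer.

i=0: (0 + 0) mod 5 = 0
i=1: (1 + 5) mod 5 = 1
i=2: (2 + 7) mod 5 = 4
i=3: (3 + 0) mod 5 = 3
i=4: s[i]=? (unknown)
Known residues: [0, 1, 3, 4]; need a permutation of 0..4, so missing residue r = 2
Need (4 + s) mod 5 = 2; smallest s = (2 - 4) mod 5 = 3

Answer: 3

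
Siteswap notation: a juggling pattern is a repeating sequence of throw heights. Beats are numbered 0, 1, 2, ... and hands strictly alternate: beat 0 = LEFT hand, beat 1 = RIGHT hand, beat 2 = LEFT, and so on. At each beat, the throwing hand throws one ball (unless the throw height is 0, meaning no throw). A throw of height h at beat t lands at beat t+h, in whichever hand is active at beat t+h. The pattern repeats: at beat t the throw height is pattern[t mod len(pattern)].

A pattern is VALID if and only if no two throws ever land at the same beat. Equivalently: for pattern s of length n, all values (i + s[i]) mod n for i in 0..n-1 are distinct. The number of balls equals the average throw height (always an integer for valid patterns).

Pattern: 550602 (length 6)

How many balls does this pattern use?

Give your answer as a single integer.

Answer: 3

Derivation:
Pattern = [5, 5, 0, 6, 0, 2], length n = 6
  position 0: throw height = 5, running sum = 5
  position 1: throw height = 5, running sum = 10
  position 2: throw height = 0, running sum = 10
  position 3: throw height = 6, running sum = 16
  position 4: throw height = 0, running sum = 16
  position 5: throw height = 2, running sum = 18
Total sum = 18; balls = sum / n = 18 / 6 = 3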